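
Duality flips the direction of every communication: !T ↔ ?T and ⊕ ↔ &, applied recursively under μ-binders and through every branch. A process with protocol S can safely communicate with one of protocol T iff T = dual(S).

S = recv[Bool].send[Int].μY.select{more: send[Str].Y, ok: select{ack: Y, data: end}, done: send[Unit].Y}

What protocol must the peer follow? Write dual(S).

recv[Bool] ↦ send[Bool]
  send[Int] ↦ recv[Int]
    μY ↦ μY  (binder kept)
      select{more,ok,done} ↦ offer{more,ok,done}  (select→offer)
        • more:
          send[Str] ↦ recv[Str]
            Y self-dual
        • ok:
          select{ack,data} ↦ offer{ack,data}  (select→offer)
            • ack:
              Y self-dual
            • data:
              end self-dual
        • done:
          send[Unit] ↦ recv[Unit]
            Y self-dual

send[Bool].recv[Int].μY.offer{more: recv[Str].Y, ok: offer{ack: Y, data: end}, done: recv[Unit].Y}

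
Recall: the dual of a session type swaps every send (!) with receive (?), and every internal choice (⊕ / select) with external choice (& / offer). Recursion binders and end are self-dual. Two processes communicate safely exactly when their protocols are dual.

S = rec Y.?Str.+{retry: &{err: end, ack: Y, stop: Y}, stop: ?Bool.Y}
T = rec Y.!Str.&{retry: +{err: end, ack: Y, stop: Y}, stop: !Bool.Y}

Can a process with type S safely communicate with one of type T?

rec Y vs rec Y  match (binder kept)
  ?Str vs !Str  match
    +{retry,stop} vs &{retry,stop}  match same labels
      • retry:
        &{err,ack,stop} vs +{err,ack,stop}  match same labels
          • err:
            end vs end  match
          • ack:
            Y vs Y  match
          • stop:
            Y vs Y  match
      • stop:
        ?Bool vs !Bool  match
          Y vs Y  match

YES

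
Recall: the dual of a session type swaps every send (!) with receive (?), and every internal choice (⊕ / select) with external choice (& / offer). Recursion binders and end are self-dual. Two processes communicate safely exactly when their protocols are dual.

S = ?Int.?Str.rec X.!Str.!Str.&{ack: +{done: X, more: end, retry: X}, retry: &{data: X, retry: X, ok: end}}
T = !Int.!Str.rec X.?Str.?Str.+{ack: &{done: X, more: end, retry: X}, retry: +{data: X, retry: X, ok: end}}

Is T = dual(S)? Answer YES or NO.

?Int ‖ !Int  ✓
  ?Str ‖ !Str  ✓
    rec X ‖ rec X  ✓ (binder kept)
      !Str ‖ ?Str  ✓
        !Str ‖ ?Str  ✓
          &{ack,retry} ‖ +{ack,retry}  ✓ labels match
            [ack]
              +{done,more,retry} ‖ &{done,more,retry}  ✓ labels match
                [done]
                  X ‖ X  ✓
                [more]
                  end ‖ end  ✓
                [retry]
                  X ‖ X  ✓
            [retry]
              &{data,retry,ok} ‖ +{data,retry,ok}  ✓ labels match
                [data]
                  X ‖ X  ✓
                [retry]
                  X ‖ X  ✓
                [ok]
                  end ‖ end  ✓

YES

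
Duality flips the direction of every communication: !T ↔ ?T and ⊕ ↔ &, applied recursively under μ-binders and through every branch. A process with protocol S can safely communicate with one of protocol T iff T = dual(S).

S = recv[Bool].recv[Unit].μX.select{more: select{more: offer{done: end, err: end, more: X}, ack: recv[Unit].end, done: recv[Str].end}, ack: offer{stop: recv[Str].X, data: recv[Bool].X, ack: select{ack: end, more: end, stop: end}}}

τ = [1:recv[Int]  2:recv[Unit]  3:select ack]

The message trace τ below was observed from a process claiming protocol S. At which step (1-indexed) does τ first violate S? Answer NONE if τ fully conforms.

step 1: got recv[Int], protocol expects recv[Bool]  ✗

1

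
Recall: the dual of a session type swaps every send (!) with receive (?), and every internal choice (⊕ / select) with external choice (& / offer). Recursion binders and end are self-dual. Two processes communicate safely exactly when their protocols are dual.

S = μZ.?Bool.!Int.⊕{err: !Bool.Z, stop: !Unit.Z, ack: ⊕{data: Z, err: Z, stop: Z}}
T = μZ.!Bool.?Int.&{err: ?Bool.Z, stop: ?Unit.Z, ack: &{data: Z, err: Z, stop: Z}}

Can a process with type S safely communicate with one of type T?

YES

μZ vs μZ  match (binder kept)
  ?Bool vs !Bool  match
    !Int vs ?Int  match
      ⊕{err,stop,ack} vs &{err,stop,ack}  match same labels
        [err]
          !Bool vs ?Bool  match
            Z vs Z  match
        [stop]
          !Unit vs ?Unit  match
            Z vs Z  match
        [ack]
          ⊕{data,err,stop} vs &{data,err,stop}  match same labels
            [data]
              Z vs Z  match
            [err]
              Z vs Z  match
            [stop]
              Z vs Z  match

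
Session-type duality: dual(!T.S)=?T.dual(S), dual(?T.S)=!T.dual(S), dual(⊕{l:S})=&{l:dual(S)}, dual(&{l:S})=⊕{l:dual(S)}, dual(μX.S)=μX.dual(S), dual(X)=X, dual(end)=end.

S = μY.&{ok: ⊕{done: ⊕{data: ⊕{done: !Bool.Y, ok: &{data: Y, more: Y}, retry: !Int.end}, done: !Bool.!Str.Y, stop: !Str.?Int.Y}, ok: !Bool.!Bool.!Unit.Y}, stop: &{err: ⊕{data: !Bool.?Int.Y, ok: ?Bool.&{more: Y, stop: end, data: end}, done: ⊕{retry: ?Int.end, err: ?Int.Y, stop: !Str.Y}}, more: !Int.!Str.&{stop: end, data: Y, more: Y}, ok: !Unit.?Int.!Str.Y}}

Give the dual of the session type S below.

μY.⊕{ok: &{done: &{data: &{done: ?Bool.Y, ok: ⊕{data: Y, more: Y}, retry: ?Int.end}, done: ?Bool.?Str.Y, stop: ?Str.!Int.Y}, ok: ?Bool.?Bool.?Unit.Y}, stop: ⊕{err: &{data: ?Bool.!Int.Y, ok: !Bool.⊕{more: Y, stop: end, data: end}, done: &{retry: !Int.end, err: !Int.Y, stop: ?Str.Y}}, more: ?Int.?Str.⊕{stop: end, data: Y, more: Y}, ok: ?Unit.!Int.?Str.Y}}

μY ↦ μY  (rec unchanged)
  &{ok,stop} ↦ ⊕{ok,stop}  (&→⊕)
    • ok:
      ⊕{done,ok} ↦ &{done,ok}  (select→offer)
        • done:
          ⊕{data,done,stop} ↦ &{data,done,stop}  (select→offer)
            • data:
              ⊕{done,ok,retry} ↦ &{done,ok,retry}  (select→offer)
                • done:
                  !Bool ↦ ?Bool
                    dual(Y) = Y
                • ok:
                  &{data,more} ↦ ⊕{data,more}  (&→⊕)
                    • data:
                      dual(Y) = Y
                    • more:
                      dual(Y) = Y
                • retry:
                  !Int ↦ ?Int
                    dual(end) = end
            • done:
              !Bool ↦ ?Bool
                !Str ↦ ?Str
                  dual(Y) = Y
            • stop:
              !Str ↦ ?Str
                ?Int ↦ !Int
                  dual(Y) = Y
        • ok:
          !Bool ↦ ?Bool
            !Bool ↦ ?Bool
              !Unit ↦ ?Unit
                dual(Y) = Y
    • stop:
      &{err,more,ok} ↦ ⊕{err,more,ok}  (&→⊕)
        • err:
          ⊕{data,ok,done} ↦ &{data,ok,done}  (select→offer)
            • data:
              !Bool ↦ ?Bool
                ?Int ↦ !Int
                  dual(Y) = Y
            • ok:
              ?Bool ↦ !Bool
                &{more,stop,data} ↦ ⊕{more,stop,data}  (&→⊕)
                  • more:
                    dual(Y) = Y
                  • stop:
                    dual(end) = end
                  • data:
                    dual(end) = end
            • done:
              ⊕{retry,err,stop} ↦ &{retry,err,stop}  (select→offer)
                • retry:
                  ?Int ↦ !Int
                    dual(end) = end
                • err:
                  ?Int ↦ !Int
                    dual(Y) = Y
                • stop:
                  !Str ↦ ?Str
                    dual(Y) = Y
        • more:
          !Int ↦ ?Int
            !Str ↦ ?Str
              &{stop,data,more} ↦ ⊕{stop,data,more}  (&→⊕)
                • stop:
                  dual(end) = end
                • data:
                  dual(Y) = Y
                • more:
                  dual(Y) = Y
        • ok:
          !Unit ↦ ?Unit
            ?Int ↦ !Int
              !Str ↦ ?Str
                dual(Y) = Y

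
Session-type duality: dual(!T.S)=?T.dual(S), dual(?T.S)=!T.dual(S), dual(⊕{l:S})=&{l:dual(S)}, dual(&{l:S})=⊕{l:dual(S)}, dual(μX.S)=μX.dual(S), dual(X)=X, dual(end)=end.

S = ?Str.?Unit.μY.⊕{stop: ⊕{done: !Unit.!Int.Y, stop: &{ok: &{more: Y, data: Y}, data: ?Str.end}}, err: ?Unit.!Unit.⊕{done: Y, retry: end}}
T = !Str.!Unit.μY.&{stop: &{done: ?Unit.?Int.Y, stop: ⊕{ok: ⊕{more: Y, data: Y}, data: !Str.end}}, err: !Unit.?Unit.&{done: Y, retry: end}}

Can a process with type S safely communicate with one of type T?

?Str ‖ !Str  ok
  ?Unit ‖ !Unit  ok
    μY ‖ μY  ok (binder kept)
      ⊕{stop,err} ‖ &{stop,err}  ok label sets agree
        case stop:
          ⊕{done,stop} ‖ &{done,stop}  ok label sets agree
            case done:
              !Unit ‖ ?Unit  ok
                !Int ‖ ?Int  ok
                  Y ‖ Y  ok
            case stop:
              &{ok,data} ‖ ⊕{ok,data}  ok label sets agree
                case ok:
                  &{more,data} ‖ ⊕{more,data}  ok label sets agree
                    case more:
                      Y ‖ Y  ok
                    case data:
                      Y ‖ Y  ok
                case data:
                  ?Str ‖ !Str  ok
                    end ‖ end  ok
        case err:
          ?Unit ‖ !Unit  ok
            !Unit ‖ ?Unit  ok
              ⊕{done,retry} ‖ &{done,retry}  ok label sets agree
                case done:
                  Y ‖ Y  ok
                case retry:
                  end ‖ end  ok

YES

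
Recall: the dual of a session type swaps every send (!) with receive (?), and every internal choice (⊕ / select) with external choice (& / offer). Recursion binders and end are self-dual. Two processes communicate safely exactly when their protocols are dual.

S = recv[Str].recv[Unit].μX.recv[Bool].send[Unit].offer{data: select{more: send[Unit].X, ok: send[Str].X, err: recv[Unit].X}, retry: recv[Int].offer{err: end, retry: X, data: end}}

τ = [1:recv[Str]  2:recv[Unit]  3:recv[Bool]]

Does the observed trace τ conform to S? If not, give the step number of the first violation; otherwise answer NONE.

NONE

@1 recv[Str]  ✓  cont: recv[Unit].μX.…
@2 recv[Unit]  ✓  cont: μX.…
@3 recv[Bool]  ✓  cont: send[Unit].offer{data: select{more: send[Unit].μX.…, ok: send[Str].μX.…, err: recv[Unit].μX.…}, retry: recv[Int].offer{err: end, retry: μX.…, data: end}}
τ conforms to S (length 3)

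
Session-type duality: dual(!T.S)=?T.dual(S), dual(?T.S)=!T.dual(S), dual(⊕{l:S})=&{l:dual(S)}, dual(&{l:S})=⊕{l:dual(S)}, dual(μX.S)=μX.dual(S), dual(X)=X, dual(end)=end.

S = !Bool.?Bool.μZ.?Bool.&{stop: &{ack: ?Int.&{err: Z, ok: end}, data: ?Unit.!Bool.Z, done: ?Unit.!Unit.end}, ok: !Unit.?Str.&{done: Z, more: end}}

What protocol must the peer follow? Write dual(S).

?Bool.!Bool.μZ.!Bool.⊕{stop: ⊕{ack: !Int.⊕{err: Z, ok: end}, data: !Unit.?Bool.Z, done: !Unit.?Unit.end}, ok: ?Unit.!Str.⊕{done: Z, more: end}}

!Bool → ?Bool
  ?Bool → !Bool
    μZ → μZ  (μ self-dual)
      ?Bool → !Bool
        &{stop,ok} → ⊕{stop,ok}  (offer→select)
          case stop:
            &{ack,data,done} → ⊕{ack,data,done}  (offer→select)
              case ack:
                ?Int → !Int
                  &{err,ok} → ⊕{err,ok}  (offer→select)
                    case err:
                      dual(Z) = Z
                    case ok:
                      dual(end) = end
              case data:
                ?Unit → !Unit
                  !Bool → ?Bool
                    dual(Z) = Z
              case done:
                ?Unit → !Unit
                  !Unit → ?Unit
                    dual(end) = end
          case ok:
            !Unit → ?Unit
              ?Str → !Str
                &{done,more} → ⊕{done,more}  (offer→select)
                  case done:
                    dual(Z) = Z
                  case more:
                    dual(end) = end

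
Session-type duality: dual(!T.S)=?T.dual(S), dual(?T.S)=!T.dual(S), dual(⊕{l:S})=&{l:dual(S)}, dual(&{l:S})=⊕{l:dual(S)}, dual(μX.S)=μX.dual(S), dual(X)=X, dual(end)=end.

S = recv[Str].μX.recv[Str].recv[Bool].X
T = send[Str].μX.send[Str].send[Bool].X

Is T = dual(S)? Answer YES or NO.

YES

recv[Str] | send[Str]  ✓
  μX | μX  ✓ (μ self-dual)
    recv[Str] | send[Str]  ✓
      recv[Bool] | send[Bool]  ✓
        X | X  ✓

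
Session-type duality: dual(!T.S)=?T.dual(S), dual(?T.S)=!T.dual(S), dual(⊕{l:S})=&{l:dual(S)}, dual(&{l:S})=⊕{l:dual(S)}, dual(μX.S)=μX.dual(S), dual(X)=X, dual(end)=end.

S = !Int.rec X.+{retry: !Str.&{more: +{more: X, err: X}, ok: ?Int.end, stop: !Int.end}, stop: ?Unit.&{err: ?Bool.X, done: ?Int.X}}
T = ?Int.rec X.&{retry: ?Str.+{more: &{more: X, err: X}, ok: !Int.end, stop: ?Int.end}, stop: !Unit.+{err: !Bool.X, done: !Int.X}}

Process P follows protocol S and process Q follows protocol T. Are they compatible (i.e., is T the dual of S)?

YES

!Int | ?Int  ok
  rec X | rec X  ok (binder kept)
    +{retry,stop} | &{retry,stop}  ok label sets agree
      • retry:
        !Str | ?Str  ok
          &{more,ok,stop} | +{more,ok,stop}  ok label sets agree
            • more:
              +{more,err} | &{more,err}  ok label sets agree
                • more:
                  X | X  ok
                • err:
                  X | X  ok
            • ok:
              ?Int | !Int  ok
                end | end  ok
            • stop:
              !Int | ?Int  ok
                end | end  ok
      • stop:
        ?Unit | !Unit  ok
          &{err,done} | +{err,done}  ok label sets agree
            • err:
              ?Bool | !Bool  ok
                X | X  ok
            • done:
              ?Int | !Int  ok
                X | X  ok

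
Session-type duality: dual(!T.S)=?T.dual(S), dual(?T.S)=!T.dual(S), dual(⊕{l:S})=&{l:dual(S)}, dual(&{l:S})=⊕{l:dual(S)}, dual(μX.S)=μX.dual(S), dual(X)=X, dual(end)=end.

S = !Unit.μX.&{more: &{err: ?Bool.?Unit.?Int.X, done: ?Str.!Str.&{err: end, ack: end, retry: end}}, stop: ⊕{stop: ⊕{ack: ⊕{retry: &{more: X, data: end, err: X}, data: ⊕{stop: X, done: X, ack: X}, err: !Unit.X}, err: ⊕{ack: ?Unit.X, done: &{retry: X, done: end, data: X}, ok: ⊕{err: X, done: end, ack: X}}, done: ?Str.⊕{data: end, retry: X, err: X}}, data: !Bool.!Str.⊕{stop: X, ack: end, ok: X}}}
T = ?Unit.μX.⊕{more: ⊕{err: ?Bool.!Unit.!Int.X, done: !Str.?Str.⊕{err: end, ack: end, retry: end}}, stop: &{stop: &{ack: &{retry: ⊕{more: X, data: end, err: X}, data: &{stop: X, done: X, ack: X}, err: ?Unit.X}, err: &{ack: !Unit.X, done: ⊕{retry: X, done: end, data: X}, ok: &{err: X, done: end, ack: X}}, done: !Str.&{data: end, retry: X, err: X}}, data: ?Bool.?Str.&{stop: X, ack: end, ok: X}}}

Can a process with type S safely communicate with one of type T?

!Unit ‖ ?Unit  ok
  μX ‖ μX  ok (μ self-dual)
    &{more,stop} ‖ ⊕{more,stop}  ok labels match
      case more:
        &{err,done} ‖ ⊕{err,done}  ok labels match
          case err:
            ?Bool ‖ ?Bool  ✗ same direction on both sides — not dual

NO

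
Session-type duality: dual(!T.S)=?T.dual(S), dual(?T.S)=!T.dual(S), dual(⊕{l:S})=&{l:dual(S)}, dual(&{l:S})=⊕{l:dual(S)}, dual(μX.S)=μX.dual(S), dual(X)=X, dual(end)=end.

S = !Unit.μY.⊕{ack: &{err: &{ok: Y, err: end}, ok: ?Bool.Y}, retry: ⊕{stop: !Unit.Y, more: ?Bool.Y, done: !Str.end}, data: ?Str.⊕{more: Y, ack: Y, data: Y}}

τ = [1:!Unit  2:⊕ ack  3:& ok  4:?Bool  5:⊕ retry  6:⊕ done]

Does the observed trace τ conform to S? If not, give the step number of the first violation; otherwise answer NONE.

NONE

@1 !Unit  ✓  now at μY.…
@2 ⊕ ack  ✓  now at &{err: &{ok: μY.…, err: end}, ok: ?Bool.μY.…}
@3 & ok  ✓  now at ?Bool.μY.…
@4 ?Bool  ✓  now at μY.…
@5 ⊕ retry  ✓  now at ⊕{stop: !Unit.μY.…, more: ?Bool.μY.…, done: !Str.end}
@6 ⊕ done  ✓  now at !Str.end
trace exhausted — no violation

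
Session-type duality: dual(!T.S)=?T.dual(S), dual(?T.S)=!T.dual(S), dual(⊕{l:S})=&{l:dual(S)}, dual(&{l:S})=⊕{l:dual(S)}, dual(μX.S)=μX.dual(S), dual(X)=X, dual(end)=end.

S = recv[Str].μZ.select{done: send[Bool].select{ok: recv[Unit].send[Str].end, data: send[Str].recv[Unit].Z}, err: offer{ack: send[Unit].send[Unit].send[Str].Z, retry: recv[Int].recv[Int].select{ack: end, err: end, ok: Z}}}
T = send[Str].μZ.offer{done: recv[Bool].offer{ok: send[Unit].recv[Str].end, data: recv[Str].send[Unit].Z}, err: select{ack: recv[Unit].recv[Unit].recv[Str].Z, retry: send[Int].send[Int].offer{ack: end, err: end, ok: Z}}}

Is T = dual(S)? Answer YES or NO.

recv[Str] ‖ send[Str]  match
  μZ ‖ μZ  match (rec unchanged)
    select{done,err} ‖ offer{done,err}  match same labels
      case done:
        send[Bool] ‖ recv[Bool]  match
          select{ok,data} ‖ offer{ok,data}  match same labels
            case ok:
              recv[Unit] ‖ send[Unit]  match
                send[Str] ‖ recv[Str]  match
                  end ‖ end  match
            case data:
              send[Str] ‖ recv[Str]  match
                recv[Unit] ‖ send[Unit]  match
                  Z ‖ Z  match
      case err:
        offer{ack,retry} ‖ select{ack,retry}  match same labels
          case ack:
            send[Unit] ‖ recv[Unit]  match
              send[Unit] ‖ recv[Unit]  match
                send[Str] ‖ recv[Str]  match
                  Z ‖ Z  match
          case retry:
            recv[Int] ‖ send[Int]  match
              recv[Int] ‖ send[Int]  match
                select{ack,err,ok} ‖ offer{ack,err,ok}  match same labels
                  case ack:
                    end ‖ end  match
                  case err:
                    end ‖ end  match
                  case ok:
                    Z ‖ Z  match

YES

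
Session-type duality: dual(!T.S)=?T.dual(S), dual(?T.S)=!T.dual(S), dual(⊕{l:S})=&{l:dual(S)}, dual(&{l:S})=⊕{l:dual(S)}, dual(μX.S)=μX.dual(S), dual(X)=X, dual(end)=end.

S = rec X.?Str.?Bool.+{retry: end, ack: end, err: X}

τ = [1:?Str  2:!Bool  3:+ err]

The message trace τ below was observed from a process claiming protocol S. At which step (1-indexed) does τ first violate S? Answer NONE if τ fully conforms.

@1 ?Str  ✓  now at ?Bool.+{retry: end, ack: end, err: rec X.…}
@2 got !Bool, protocol expects ?Bool  ✗

2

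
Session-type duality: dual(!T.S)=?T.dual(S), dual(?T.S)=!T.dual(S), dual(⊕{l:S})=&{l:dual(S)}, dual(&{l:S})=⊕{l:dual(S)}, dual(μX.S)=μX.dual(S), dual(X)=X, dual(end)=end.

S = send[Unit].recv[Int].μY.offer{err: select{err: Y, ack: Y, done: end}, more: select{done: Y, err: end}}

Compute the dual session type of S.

send[Unit] ↦ recv[Unit]
  recv[Int] ↦ send[Int]
    μY ↦ μY  (μ self-dual)
      offer{err,more} ↦ select{err,more}  (external→internal)
        [err]
          select{err,ack,done} ↦ offer{err,ack,done}  (internal→external)
            [err]
              Y ↦ Y
            [ack]
              Y ↦ Y
            [done]
              end ↦ end
        [more]
          select{done,err} ↦ offer{done,err}  (internal→external)
            [done]
              Y ↦ Y
            [err]
              end ↦ end

recv[Unit].send[Int].μY.select{err: offer{err: Y, ack: Y, done: end}, more: offer{done: Y, err: end}}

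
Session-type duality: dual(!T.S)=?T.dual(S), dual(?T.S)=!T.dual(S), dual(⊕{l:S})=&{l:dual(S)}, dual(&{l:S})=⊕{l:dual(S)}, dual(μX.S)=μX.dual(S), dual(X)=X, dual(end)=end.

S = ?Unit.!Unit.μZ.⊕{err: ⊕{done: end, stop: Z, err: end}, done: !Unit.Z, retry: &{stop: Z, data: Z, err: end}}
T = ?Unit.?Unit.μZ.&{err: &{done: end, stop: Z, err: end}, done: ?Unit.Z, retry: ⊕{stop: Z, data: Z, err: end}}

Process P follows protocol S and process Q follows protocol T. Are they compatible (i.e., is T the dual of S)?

?Unit ‖ ?Unit  ✗ same direction on both sides — not dual

NO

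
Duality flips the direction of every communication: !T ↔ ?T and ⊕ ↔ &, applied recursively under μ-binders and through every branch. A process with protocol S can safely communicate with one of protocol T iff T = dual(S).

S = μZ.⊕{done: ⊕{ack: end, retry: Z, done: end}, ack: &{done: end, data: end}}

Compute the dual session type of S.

μZ = μZ  (binder kept)
  ⊕{done,ack} = &{done,ack}  (select→offer)
    • done:
      ⊕{ack,retry,done} = &{ack,retry,done}  (select→offer)
        • ack:
          dual(end) = end
        • retry:
          dual(Z) = Z
        • done:
          dual(end) = end
    • ack:
      &{done,data} = ⊕{done,data}  (offer→select)
        • done:
          dual(end) = end
        • data:
          dual(end) = end

μZ.&{done: &{ack: end, retry: Z, done: end}, ack: ⊕{done: end, data: end}}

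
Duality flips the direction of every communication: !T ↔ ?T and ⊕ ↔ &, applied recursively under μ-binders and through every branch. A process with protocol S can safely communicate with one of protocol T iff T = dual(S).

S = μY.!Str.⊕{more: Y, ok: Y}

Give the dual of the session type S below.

μY → μY  (μ self-dual)
  !Str → ?Str
    ⊕{more,ok} → &{more,ok}  (internal→external)
      • more:
        Y self-dual
      • ok:
        Y self-dual

μY.?Str.&{more: Y, ok: Y}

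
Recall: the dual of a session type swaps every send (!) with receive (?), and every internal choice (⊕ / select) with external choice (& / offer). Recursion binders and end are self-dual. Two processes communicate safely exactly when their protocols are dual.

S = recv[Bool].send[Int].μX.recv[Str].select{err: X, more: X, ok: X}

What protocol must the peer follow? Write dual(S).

recv[Bool] ↦ send[Bool]
  send[Int] ↦ recv[Int]
    μX ↦ μX  (binder kept)
      recv[Str] ↦ send[Str]
        select{err,more,ok} ↦ offer{err,more,ok}  (⊕→&)
          case err:
            dual(X) = X
          case more:
            dual(X) = X
          case ok:
            dual(X) = X

send[Bool].recv[Int].μX.send[Str].offer{err: X, more: X, ok: X}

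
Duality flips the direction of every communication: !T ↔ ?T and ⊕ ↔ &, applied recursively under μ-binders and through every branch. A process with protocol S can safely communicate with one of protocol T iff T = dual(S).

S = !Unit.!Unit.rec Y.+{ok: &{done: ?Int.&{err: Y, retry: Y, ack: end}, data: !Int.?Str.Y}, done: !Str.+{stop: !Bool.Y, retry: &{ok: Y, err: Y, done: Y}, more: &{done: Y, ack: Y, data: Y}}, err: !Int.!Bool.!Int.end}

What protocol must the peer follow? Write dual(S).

?Unit.?Unit.rec Y.&{ok: +{done: !Int.+{err: Y, retry: Y, ack: end}, data: ?Int.!Str.Y}, done: ?Str.&{stop: ?Bool.Y, retry: +{ok: Y, err: Y, done: Y}, more: +{done: Y, ack: Y, data: Y}}, err: ?Int.?Bool.?Int.end}

!Unit → ?Unit
  !Unit → ?Unit
    rec Y → rec Y  (rec unchanged)
      +{ok,done,err} → &{ok,done,err}  (⊕→&)
        case ok:
          &{done,data} → +{done,data}  (&→⊕)
            case done:
              ?Int → !Int
                &{err,retry,ack} → +{err,retry,ack}  (&→⊕)
                  case err:
                    Y ↦ Y
                  case retry:
                    Y ↦ Y
                  case ack:
                    end ↦ end
            case data:
              !Int → ?Int
                ?Str → !Str
                  Y ↦ Y
        case done:
          !Str → ?Str
            +{stop,retry,more} → &{stop,retry,more}  (⊕→&)
              case stop:
                !Bool → ?Bool
                  Y ↦ Y
              case retry:
                &{ok,err,done} → +{ok,err,done}  (&→⊕)
                  case ok:
                    Y ↦ Y
                  case err:
                    Y ↦ Y
                  case done:
                    Y ↦ Y
              case more:
                &{done,ack,data} → +{done,ack,data}  (&→⊕)
                  case done:
                    Y ↦ Y
                  case ack:
                    Y ↦ Y
                  case data:
                    Y ↦ Y
        case err:
          !Int → ?Int
            !Bool → ?Bool
              !Int → ?Int
                end ↦ end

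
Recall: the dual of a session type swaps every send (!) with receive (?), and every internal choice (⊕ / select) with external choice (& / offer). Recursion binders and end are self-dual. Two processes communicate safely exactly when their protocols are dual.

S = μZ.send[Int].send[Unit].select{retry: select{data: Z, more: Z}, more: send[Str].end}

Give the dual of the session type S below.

μZ ↦ μZ  (binder kept)
  send[Int] ↦ recv[Int]
    send[Unit] ↦ recv[Unit]
      select{retry,more} ↦ offer{retry,more}  (⊕→&)
        [retry]
          select{data,more} ↦ offer{data,more}  (⊕→&)
            [data]
              Z self-dual
            [more]
              Z self-dual
        [more]
          send[Str] ↦ recv[Str]
            end self-dual

μZ.recv[Int].recv[Unit].offer{retry: offer{data: Z, more: Z}, more: recv[Str].end}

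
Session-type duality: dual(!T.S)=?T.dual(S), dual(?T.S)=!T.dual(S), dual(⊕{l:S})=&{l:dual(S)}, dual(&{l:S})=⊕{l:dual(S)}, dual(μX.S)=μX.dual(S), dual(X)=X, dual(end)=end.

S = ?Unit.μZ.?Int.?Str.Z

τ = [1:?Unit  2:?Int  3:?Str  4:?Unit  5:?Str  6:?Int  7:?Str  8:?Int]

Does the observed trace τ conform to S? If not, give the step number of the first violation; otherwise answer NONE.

@1 ?Unit  match  state: μZ.…
@2 ?Int  match  state: ?Str.μZ.…
@3 ?Str  match  state: μZ.…
@4 got ?Unit, protocol expects ?Int  ✗

4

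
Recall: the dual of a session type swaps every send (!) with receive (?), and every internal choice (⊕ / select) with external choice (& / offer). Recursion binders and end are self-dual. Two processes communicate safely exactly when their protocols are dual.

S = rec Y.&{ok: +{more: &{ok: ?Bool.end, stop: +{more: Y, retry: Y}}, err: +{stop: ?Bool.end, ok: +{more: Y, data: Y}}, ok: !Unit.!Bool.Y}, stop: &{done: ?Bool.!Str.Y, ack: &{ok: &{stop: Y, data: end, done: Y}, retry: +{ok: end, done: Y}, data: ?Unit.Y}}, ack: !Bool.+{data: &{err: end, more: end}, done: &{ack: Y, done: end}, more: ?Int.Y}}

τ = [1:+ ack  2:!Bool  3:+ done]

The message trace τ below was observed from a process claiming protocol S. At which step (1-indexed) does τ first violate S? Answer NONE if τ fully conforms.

1

@1 got + ack, protocol expects & ok or & stop or & ack  ✗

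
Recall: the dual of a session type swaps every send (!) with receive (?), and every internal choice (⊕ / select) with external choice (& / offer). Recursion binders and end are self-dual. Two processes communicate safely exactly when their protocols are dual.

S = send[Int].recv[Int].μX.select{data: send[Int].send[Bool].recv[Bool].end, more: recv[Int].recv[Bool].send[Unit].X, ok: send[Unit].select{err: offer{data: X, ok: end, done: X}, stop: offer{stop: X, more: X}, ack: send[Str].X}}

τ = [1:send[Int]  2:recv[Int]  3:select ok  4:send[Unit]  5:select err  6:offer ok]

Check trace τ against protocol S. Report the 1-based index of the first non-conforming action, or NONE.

NONE

[1] send[Int]  ok  now at recv[Int].μX.…
[2] recv[Int]  ok  now at μX.…
[3] select ok  ok  now at send[Unit].select{err: offer{data: μX.…, ok: end, done: μX.…}, stop: offer{stop: μX.…, more: μX.…}, ack: send[Str].μX.…}
[4] send[Unit]  ok  now at select{err: offer{data: μX.…, ok: end, done: μX.…}, stop: offer{stop: μX.…, more: μX.…}, ack: send[Str].μX.…}
[5] select err  ok  now at offer{data: μX.…, ok: end, done: μX.…}
[6] offer ok  ok  now at end
all 6 steps conform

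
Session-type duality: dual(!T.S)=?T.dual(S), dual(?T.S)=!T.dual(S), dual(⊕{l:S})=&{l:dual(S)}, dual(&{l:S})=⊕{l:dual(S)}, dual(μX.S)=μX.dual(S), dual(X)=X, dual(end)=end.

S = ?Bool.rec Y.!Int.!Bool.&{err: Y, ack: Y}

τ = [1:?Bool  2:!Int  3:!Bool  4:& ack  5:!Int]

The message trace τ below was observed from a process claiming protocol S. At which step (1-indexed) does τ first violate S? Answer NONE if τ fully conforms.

NONE

@1 ?Bool  ✓  now at rec Y.…
@2 !Int  ✓  now at !Bool.&{err: rec Y.…, ack: rec Y.…}
@3 !Bool  ✓  now at &{err: rec Y.…, ack: rec Y.…}
@4 & ack  ✓  now at rec Y.…
@5 !Int  ✓  now at !Bool.&{err: rec Y.…, ack: rec Y.…}
τ conforms to S (length 5)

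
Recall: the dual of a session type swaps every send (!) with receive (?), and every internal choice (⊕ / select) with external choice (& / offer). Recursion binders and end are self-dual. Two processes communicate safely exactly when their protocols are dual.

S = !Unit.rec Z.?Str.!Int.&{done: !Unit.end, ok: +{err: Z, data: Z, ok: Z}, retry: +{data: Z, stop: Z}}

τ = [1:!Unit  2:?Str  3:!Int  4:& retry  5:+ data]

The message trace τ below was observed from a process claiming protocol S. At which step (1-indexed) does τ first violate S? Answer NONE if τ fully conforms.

step 1: !Unit  match  cont: rec Z.…
step 2: ?Str  match  cont: !Int.&{done: !Unit.end, ok: +{err: rec Z.…, data: rec Z.…, ok: rec Z.…}, retry: +{data: rec Z.…, stop: rec Z.…}}
step 3: !Int  match  cont: &{done: !Unit.end, ok: +{err: rec Z.…, data: rec Z.…, ok: rec Z.…}, retry: +{data: rec Z.…, stop: rec Z.…}}
step 4: & retry  match  cont: +{data: rec Z.…, stop: rec Z.…}
step 5: + data  match  cont: rec Z.…
all 5 steps conform

NONE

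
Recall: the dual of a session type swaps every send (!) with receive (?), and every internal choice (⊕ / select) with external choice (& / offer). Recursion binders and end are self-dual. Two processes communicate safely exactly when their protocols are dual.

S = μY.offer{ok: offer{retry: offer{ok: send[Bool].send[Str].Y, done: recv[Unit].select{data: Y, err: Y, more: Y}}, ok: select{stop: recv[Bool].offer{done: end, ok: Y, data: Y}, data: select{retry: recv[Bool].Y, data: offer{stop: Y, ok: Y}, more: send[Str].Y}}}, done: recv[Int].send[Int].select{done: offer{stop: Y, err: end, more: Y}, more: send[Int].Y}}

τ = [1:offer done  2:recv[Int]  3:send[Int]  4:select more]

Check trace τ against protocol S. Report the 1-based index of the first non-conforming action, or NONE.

@1 offer done  ok  cont: recv[Int].send[Int].select{done: offer{stop: μY.…, err: end, more: μY.…}, more: send[Int].μY.…}
@2 recv[Int]  ok  cont: send[Int].select{done: offer{stop: μY.…, err: end, more: μY.…}, more: send[Int].μY.…}
@3 send[Int]  ok  cont: select{done: offer{stop: μY.…, err: end, more: μY.…}, more: send[Int].μY.…}
@4 select more  ok  cont: send[Int].μY.…
τ conforms to S (length 4)

NONE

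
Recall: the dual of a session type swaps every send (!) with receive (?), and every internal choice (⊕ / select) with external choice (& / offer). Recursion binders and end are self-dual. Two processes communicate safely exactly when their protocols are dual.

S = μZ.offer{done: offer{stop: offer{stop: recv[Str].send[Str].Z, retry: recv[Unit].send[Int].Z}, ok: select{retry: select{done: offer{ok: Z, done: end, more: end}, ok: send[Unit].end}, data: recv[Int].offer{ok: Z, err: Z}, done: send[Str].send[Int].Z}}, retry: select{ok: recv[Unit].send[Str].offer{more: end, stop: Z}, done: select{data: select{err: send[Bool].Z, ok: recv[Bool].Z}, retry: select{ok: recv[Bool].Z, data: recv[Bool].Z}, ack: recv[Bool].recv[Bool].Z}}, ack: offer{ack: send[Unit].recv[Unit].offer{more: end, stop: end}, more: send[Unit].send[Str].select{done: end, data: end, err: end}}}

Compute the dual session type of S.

μZ = μZ  (rec unchanged)
  offer{done,retry,ack} = select{done,retry,ack}  (&→⊕)
    case done:
      offer{stop,ok} = select{stop,ok}  (&→⊕)
        case stop:
          offer{stop,retry} = select{stop,retry}  (&→⊕)
            case stop:
              recv[Str] = send[Str]
                send[Str] = recv[Str]
                  dual(Z) = Z
            case retry:
              recv[Unit] = send[Unit]
                send[Int] = recv[Int]
                  dual(Z) = Z
        case ok:
          select{retry,data,done} = offer{retry,data,done}  (select→offer)
            case retry:
              select{done,ok} = offer{done,ok}  (select→offer)
                case done:
                  offer{ok,done,more} = select{ok,done,more}  (&→⊕)
                    case ok:
                      dual(Z) = Z
                    case done:
                      dual(end) = end
                    case more:
                      dual(end) = end
                case ok:
                  send[Unit] = recv[Unit]
                    dual(end) = end
            case data:
              recv[Int] = send[Int]
                offer{ok,err} = select{ok,err}  (&→⊕)
                  case ok:
                    dual(Z) = Z
                  case err:
                    dual(Z) = Z
            case done:
              send[Str] = recv[Str]
                send[Int] = recv[Int]
                  dual(Z) = Z
    case retry:
      select{ok,done} = offer{ok,done}  (select→offer)
        case ok:
          recv[Unit] = send[Unit]
            send[Str] = recv[Str]
              offer{more,stop} = select{more,stop}  (&→⊕)
                case more:
                  dual(end) = end
                case stop:
                  dual(Z) = Z
        case done:
          select{data,retry,ack} = offer{data,retry,ack}  (select→offer)
            case data:
              select{err,ok} = offer{err,ok}  (select→offer)
                case err:
                  send[Bool] = recv[Bool]
                    dual(Z) = Z
                case ok:
                  recv[Bool] = send[Bool]
                    dual(Z) = Z
            case retry:
              select{ok,data} = offer{ok,data}  (select→offer)
                case ok:
                  recv[Bool] = send[Bool]
                    dual(Z) = Z
                case data:
                  recv[Bool] = send[Bool]
                    dual(Z) = Z
            case ack:
              recv[Bool] = send[Bool]
                recv[Bool] = send[Bool]
                  dual(Z) = Z
    case ack:
      offer{ack,more} = select{ack,more}  (&→⊕)
        case ack:
          send[Unit] = recv[Unit]
            recv[Unit] = send[Unit]
              offer{more,stop} = select{more,stop}  (&→⊕)
                case more:
                  dual(end) = end
                case stop:
                  dual(end) = end
        case more:
          send[Unit] = recv[Unit]
            send[Str] = recv[Str]
              select{done,data,err} = offer{done,data,err}  (select→offer)
                case done:
                  dual(end) = end
                case data:
                  dual(end) = end
                case err:
                  dual(end) = end

μZ.select{done: select{stop: select{stop: send[Str].recv[Str].Z, retry: send[Unit].recv[Int].Z}, ok: offer{retry: offer{done: select{ok: Z, done: end, more: end}, ok: recv[Unit].end}, data: send[Int].select{ok: Z, err: Z}, done: recv[Str].recv[Int].Z}}, retry: offer{ok: send[Unit].recv[Str].select{more: end, stop: Z}, done: offer{data: offer{err: recv[Bool].Z, ok: send[Bool].Z}, retry: offer{ok: send[Bool].Z, data: send[Bool].Z}, ack: send[Bool].send[Bool].Z}}, ack: select{ack: recv[Unit].send[Unit].select{more: end, stop: end}, more: recv[Unit].recv[Str].offer{done: end, data: end, err: end}}}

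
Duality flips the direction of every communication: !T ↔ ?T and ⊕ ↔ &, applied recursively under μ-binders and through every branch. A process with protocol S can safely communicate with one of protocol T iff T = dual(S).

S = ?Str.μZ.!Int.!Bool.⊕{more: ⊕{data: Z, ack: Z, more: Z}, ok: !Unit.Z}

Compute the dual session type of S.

?Str = !Str
  μZ = μZ  (μ self-dual)
    !Int = ?Int
      !Bool = ?Bool
        ⊕{more,ok} = &{more,ok}  (select→offer)
          • more:
            ⊕{data,ack,more} = &{data,ack,more}  (select→offer)
              • data:
                Z ↦ Z
              • ack:
                Z ↦ Z
              • more:
                Z ↦ Z
          • ok:
            !Unit = ?Unit
              Z ↦ Z

!Str.μZ.?Int.?Bool.&{more: &{data: Z, ack: Z, more: Z}, ok: ?Unit.Z}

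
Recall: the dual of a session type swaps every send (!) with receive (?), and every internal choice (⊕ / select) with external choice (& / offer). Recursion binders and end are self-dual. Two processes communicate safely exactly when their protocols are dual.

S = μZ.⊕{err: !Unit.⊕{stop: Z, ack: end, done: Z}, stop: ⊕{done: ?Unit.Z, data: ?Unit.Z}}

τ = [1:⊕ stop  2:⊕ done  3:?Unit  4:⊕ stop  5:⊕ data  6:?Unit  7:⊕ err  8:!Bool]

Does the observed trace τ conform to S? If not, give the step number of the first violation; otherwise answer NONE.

8

step 1: ⊕ stop  match  cont: ⊕{done: ?Unit.μZ.…, data: ?Unit.μZ.…}
step 2: ⊕ done  match  cont: ?Unit.μZ.…
step 3: ?Unit  match  cont: μZ.…
step 4: ⊕ stop  match  cont: ⊕{done: ?Unit.μZ.…, data: ?Unit.μZ.…}
step 5: ⊕ data  match  cont: ?Unit.μZ.…
step 6: ?Unit  match  cont: μZ.…
step 7: ⊕ err  match  cont: !Unit.⊕{stop: μZ.…, ack: end, done: μZ.…}
step 8: got !Bool, protocol expects !Unit  ✗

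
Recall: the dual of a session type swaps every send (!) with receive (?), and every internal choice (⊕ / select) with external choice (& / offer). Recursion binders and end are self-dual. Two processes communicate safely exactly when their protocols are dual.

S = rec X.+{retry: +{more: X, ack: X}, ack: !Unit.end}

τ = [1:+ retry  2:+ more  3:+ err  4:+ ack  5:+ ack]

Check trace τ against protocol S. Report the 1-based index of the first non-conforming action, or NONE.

3

step 1: + retry  match  cont: +{more: rec X.…, ack: rec X.…}
step 2: + more  match  cont: rec X.…
step 3: got + err, protocol expects + retry or + ack  ✗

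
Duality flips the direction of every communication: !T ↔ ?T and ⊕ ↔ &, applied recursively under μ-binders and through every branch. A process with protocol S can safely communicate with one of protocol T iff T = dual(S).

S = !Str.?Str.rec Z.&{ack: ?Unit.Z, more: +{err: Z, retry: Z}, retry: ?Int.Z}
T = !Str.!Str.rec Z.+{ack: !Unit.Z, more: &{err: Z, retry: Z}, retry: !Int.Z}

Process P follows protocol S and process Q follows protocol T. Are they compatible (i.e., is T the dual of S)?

!Str | !Str  ✗ same direction on both sides — not dual

NO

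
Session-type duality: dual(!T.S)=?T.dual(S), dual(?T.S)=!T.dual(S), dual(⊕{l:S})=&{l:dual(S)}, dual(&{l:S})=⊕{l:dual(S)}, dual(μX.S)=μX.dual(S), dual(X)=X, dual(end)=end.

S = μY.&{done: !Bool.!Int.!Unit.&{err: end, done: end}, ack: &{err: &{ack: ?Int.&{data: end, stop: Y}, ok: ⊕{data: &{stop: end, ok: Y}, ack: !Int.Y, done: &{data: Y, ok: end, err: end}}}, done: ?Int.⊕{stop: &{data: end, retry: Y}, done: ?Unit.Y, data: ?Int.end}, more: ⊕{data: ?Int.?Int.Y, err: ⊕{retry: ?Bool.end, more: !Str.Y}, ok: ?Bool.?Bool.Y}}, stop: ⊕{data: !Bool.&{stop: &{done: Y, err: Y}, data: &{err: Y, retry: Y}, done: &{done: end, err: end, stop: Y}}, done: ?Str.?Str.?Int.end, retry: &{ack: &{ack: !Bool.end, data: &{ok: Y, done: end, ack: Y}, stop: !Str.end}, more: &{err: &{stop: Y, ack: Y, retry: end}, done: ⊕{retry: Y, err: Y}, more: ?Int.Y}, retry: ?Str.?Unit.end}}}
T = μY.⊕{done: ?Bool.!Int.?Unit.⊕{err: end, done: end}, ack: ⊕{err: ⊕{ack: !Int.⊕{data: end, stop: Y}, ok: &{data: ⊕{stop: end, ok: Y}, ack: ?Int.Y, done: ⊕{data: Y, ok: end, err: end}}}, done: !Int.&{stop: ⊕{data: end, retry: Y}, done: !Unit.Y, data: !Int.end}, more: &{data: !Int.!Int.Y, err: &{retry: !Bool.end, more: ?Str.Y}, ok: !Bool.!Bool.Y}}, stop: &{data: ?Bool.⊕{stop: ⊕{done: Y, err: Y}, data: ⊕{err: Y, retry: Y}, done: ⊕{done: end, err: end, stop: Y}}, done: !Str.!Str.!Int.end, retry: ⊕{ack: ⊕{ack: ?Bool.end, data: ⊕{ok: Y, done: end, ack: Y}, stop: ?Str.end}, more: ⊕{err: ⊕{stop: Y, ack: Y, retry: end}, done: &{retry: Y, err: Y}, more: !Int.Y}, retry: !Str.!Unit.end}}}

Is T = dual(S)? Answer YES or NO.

μY vs μY  match (binder kept)
  &{done,ack,stop} vs ⊕{done,ack,stop}  match same labels
    • done:
      !Bool vs ?Bool  match
        !Int vs !Int  ✗ same direction on both sides — not dual

NO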